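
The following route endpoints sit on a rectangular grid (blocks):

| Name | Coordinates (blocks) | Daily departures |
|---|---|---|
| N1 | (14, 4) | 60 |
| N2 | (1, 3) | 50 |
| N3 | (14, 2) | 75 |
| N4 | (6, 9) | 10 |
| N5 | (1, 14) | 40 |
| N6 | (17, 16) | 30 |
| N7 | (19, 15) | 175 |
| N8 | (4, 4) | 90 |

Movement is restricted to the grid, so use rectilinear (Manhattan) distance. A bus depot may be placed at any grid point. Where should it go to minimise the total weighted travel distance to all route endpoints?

Manhattan distance separates: Σwᵢ(|x−xᵢ|+|y−yᵢ|) = Σwᵢ|x−xᵢ| + Σwᵢ|y−yᵢ|, so x and y are optimised independently as 1-D weighted medians.
Total weight W = 530; half = 265.
x-coordinate, sorted with cumulative weight:
  x=1 (N2, w=50) cum 50
  x=1 (N5, w=40) cum 90
  x=4 (N8, w=90) cum 180
  x=6 (N4, w=10) cum 190
  x=14 (N1, w=60) cum 250
  x=14 (N3, w=75) cum 325  ← median
  x=17 (N6, w=30) cum 355
  x=19 (N7, w=175) cum 530
⇒ x* = 14
y-coordinate, sorted with cumulative weight:
  y=2 (N3, w=75) cum 75
  y=3 (N2, w=50) cum 125
  y=4 (N1, w=60) cum 185
  y=4 (N8, w=90) cum 275  ← median
  y=9 (N4, w=10) cum 285
  y=14 (N5, w=40) cum 325
  y=15 (N7, w=175) cum 500
  y=16 (N6, w=30) cum 530
⇒ y* = 4

(14, 4)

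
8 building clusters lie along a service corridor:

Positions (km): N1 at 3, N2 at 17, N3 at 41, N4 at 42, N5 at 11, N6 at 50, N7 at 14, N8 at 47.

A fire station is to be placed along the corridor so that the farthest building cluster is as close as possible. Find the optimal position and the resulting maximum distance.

The 1-center on a line is the midpoint of the two extreme points: leftmost at 3, rightmost at 50.
Optimal location = (3 + 50)/2 = 26.5; maximum distance = (50 − 3)/2 = 23.5.

location 26.5, max distance 23.5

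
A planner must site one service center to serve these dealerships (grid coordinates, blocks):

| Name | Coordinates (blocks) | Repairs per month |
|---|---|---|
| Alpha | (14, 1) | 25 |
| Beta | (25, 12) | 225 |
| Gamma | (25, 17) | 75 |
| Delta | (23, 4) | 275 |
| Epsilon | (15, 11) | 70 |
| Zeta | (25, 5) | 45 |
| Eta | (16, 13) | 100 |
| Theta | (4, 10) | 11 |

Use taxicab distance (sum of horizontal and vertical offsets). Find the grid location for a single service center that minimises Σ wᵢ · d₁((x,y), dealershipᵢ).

Manhattan distance separates: Σwᵢ(|x−xᵢ|+|y−yᵢ|) = Σwᵢ|x−xᵢ| + Σwᵢ|y−yᵢ|, so x and y are optimised independently as 1-D weighted medians.
Total weight W = 826; half = 413.
x-coordinate, sorted with cumulative weight:
  x=4 (Theta, w=11) cum 11
  x=14 (Alpha, w=25) cum 36
  x=15 (Epsilon, w=70) cum 106
  x=16 (Eta, w=100) cum 206
  x=23 (Delta, w=275) cum 481  ← median
  x=25 (Beta, w=225) cum 706
  x=25 (Gamma, w=75) cum 781
  x=25 (Zeta, w=45) cum 826
⇒ x* = 23
y-coordinate, sorted with cumulative weight:
  y=1 (Alpha, w=25) cum 25
  y=4 (Delta, w=275) cum 300
  y=5 (Zeta, w=45) cum 345
  y=10 (Theta, w=11) cum 356
  y=11 (Epsilon, w=70) cum 426  ← median
  y=12 (Beta, w=225) cum 651
  y=13 (Eta, w=100) cum 751
  y=17 (Gamma, w=75) cum 826
⇒ y* = 11

(23, 11)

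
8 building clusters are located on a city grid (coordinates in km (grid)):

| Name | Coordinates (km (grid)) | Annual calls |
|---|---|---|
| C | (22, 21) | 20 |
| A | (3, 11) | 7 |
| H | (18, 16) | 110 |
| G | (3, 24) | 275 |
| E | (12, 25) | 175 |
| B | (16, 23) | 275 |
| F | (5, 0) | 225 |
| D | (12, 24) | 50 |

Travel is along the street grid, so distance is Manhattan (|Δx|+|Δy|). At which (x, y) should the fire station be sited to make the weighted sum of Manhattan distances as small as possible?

(12, 23)

Manhattan distance separates: Σwᵢ(|x−xᵢ|+|y−yᵢ|) = Σwᵢ|x−xᵢ| + Σwᵢ|y−yᵢ|, so x and y are optimised independently as 1-D weighted medians.
Total weight W = 1137; half = 568.5.
x-coordinate, sorted with cumulative weight:
  x=3 (A, w=7) cum 7
  x=3 (G, w=275) cum 282
  x=5 (F, w=225) cum 507
  x=12 (E, w=175) cum 682  ← median
  x=12 (D, w=50) cum 732
  x=16 (B, w=275) cum 1007
  x=18 (H, w=110) cum 1117
  x=22 (C, w=20) cum 1137
⇒ x* = 12
y-coordinate, sorted with cumulative weight:
  y=0 (F, w=225) cum 225
  y=11 (A, w=7) cum 232
  y=16 (H, w=110) cum 342
  y=21 (C, w=20) cum 362
  y=23 (B, w=275) cum 637  ← median
  y=24 (G, w=275) cum 912
  y=24 (D, w=50) cum 962
  y=25 (E, w=175) cum 1137
⇒ y* = 23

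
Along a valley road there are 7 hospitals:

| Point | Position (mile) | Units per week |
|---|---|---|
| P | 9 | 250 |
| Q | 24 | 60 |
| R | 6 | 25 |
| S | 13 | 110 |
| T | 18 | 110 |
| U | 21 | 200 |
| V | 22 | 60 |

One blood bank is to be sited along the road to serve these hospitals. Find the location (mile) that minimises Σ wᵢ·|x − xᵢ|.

For a sum of weighted absolute distances on a line, the optimum is the weighted median (not the mean). Total weight W = 815; half-weight = 407.5.
Sort by position and accumulate weight:
  mile 6 (R, w=25) → cum 25
  mile 9 (P, w=250) → cum 275
  mile 13 (S, w=110) → cum 385
  mile 18 (T, w=110) → cum 495  ≥ 407.5 → median here
  mile 21 (U, w=200) → cum 695
  mile 22 (V, w=60) → cum 755
  mile 24 (Q, w=60) → cum 815
Optimal location: mile 18.

x = 18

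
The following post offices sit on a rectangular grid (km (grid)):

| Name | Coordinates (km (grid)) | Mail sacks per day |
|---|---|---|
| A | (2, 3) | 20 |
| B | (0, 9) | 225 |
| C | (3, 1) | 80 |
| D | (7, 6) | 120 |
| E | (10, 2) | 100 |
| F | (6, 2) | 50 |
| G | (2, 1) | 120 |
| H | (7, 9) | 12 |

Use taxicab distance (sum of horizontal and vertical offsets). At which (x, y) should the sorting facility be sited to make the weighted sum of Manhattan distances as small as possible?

(2, 3)

Manhattan distance separates: Σwᵢ(|x−xᵢ|+|y−yᵢ|) = Σwᵢ|x−xᵢ| + Σwᵢ|y−yᵢ|, so x and y are optimised independently as 1-D weighted medians.
Total weight W = 727; half = 363.5.
x-coordinate, sorted with cumulative weight:
  x=0 (B, w=225) cum 225
  x=2 (A, w=20) cum 245
  x=2 (G, w=120) cum 365  ← median
  x=3 (C, w=80) cum 445
  x=6 (F, w=50) cum 495
  x=7 (D, w=120) cum 615
  x=7 (H, w=12) cum 627
  x=10 (E, w=100) cum 727
⇒ x* = 2
y-coordinate, sorted with cumulative weight:
  y=1 (C, w=80) cum 80
  y=1 (G, w=120) cum 200
  y=2 (E, w=100) cum 300
  y=2 (F, w=50) cum 350
  y=3 (A, w=20) cum 370  ← median
  y=6 (D, w=120) cum 490
  y=9 (B, w=225) cum 715
  y=9 (H, w=12) cum 727
⇒ y* = 3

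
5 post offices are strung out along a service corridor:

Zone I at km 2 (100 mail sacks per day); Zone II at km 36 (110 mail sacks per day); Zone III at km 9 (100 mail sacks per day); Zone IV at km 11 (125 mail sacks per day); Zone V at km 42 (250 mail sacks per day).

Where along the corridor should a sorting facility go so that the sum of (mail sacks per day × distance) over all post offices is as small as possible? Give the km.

x = 36

For a sum of weighted absolute distances on a line, the optimum is the weighted median (not the mean). Total weight W = 685; half-weight = 342.5.
Sort by position and accumulate weight:
  km 2 (Zone I, w=100) → cum 100
  km 9 (Zone III, w=100) → cum 200
  km 11 (Zone IV, w=125) → cum 325
  km 36 (Zone II, w=110) → cum 435  ≥ 342.5 → median here
  km 42 (Zone V, w=250) → cum 685
Optimal location: km 36.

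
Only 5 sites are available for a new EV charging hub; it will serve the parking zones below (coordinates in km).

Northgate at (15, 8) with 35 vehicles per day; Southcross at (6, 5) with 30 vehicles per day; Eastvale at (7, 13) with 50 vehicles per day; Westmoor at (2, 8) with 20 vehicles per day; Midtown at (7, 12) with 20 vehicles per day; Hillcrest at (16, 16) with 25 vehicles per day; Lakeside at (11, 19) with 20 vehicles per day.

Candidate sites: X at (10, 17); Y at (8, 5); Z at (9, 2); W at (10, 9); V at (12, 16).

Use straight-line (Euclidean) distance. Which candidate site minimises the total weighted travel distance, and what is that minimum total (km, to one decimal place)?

Total weighted distance at each candidate:
  X (10, 17): total = 1544.1
  Y (8, 5): total = 1631.6
  Z (9, 2): total = 2105.3
  W (10, 9): total = 1275.8
  V (12, 16): total = 1513.9
Minimum is at W with total 1275.8 km.

W, total 1275.8 km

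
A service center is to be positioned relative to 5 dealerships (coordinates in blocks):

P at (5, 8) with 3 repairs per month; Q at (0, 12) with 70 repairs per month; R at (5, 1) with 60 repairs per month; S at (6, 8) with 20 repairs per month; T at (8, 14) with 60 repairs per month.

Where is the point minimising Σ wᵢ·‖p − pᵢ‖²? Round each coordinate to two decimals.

The minimiser of Σwᵢ‖p−pᵢ‖² is the weighted centroid p* = (Σwᵢpᵢ)/(Σwᵢ).
Σwᵢ = 213.
Σwᵢxᵢ = 3·5 + 70·0 + 60·5 + 20·6 + 60·8 = 915.
Σwᵢyᵢ = 3·8 + 70·12 + 60·1 + 20·8 + 60·14 = 1924.
x* = 915/213 = 4.30, y* = 1924/213 = 9.03.

(4.30, 9.03)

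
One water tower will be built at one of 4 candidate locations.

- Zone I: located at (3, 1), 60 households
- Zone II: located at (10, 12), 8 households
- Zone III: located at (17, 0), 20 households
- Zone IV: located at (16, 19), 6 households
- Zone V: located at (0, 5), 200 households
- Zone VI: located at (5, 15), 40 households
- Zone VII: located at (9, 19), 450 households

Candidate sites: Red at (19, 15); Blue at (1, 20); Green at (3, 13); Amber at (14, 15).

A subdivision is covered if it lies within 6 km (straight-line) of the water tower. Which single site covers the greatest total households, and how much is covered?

Green, covering 40

Coverage radius r = 6 km; a point is covered iff (Δx)²+(Δy)² ≤ 6² = 36.
  Red (19, 15): covers {Zone IV} → 6
  Blue (1, 20): covers {none} → 0
  Green (3, 13): covers {Zone VI} → 40
  Amber (14, 15): covers {Zone II, Zone IV} → 14
Maximum coverage at Green: 40 households.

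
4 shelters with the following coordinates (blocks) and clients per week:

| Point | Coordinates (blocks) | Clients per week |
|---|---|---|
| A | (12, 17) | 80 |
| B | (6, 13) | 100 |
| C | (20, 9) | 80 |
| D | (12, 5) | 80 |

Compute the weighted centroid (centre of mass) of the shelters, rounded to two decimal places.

The minimiser of Σwᵢ‖p−pᵢ‖² is the weighted centroid p* = (Σwᵢpᵢ)/(Σwᵢ).
Σwᵢ = 340.
Σwᵢxᵢ = 80·12 + 100·6 + 80·20 + 80·12 = 4120.
Σwᵢyᵢ = 80·17 + 100·13 + 80·9 + 80·5 = 3780.
x* = 4120/340 = 12.12, y* = 3780/340 = 11.12.

(12.12, 11.12)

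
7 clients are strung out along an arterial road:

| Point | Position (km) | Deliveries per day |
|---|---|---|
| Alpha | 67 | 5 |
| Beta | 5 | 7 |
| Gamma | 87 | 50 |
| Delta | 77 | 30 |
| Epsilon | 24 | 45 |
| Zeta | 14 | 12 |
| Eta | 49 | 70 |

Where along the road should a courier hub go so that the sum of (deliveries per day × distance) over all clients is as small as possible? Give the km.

For a sum of weighted absolute distances on a line, the optimum is the weighted median (not the mean). Total weight W = 219; half-weight = 109.5.
Sort by position and accumulate weight:
  km 5 (Beta, w=7) → cum 7
  km 14 (Zeta, w=12) → cum 19
  km 24 (Epsilon, w=45) → cum 64
  km 49 (Eta, w=70) → cum 134  ≥ 109.5 → median here
  km 67 (Alpha, w=5) → cum 139
  km 77 (Delta, w=30) → cum 169
  km 87 (Gamma, w=50) → cum 219
Optimal location: km 49.

x = 49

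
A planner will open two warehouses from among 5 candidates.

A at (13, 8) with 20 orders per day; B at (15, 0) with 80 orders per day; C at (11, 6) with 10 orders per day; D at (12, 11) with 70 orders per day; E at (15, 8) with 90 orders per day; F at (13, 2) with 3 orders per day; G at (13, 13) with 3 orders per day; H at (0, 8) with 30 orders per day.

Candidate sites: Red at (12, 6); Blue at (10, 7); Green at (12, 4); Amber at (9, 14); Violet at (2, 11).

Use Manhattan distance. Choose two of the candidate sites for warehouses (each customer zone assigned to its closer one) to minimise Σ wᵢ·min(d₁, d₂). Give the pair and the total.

{Red, Violet}, total 1779

Evaluate every pair (each demand assigned to the nearer of the two):
  {Red, Violet}: total = 1779
  {Red, Green}: total = 1883
  {Red, Blue}: total = 1959
  {Blue, Green}: total = 1986
  {Green, Violet}: total = 1999
  {Red, Amber}: total = 2040
  {Green, Amber}: total = 2214
  {Blue, Violet}: total = 2221
  {Blue, Amber}: total = 2389
  {Amber, Violet}: total = 3613
Best pair: {Red, Violet} with total 1779.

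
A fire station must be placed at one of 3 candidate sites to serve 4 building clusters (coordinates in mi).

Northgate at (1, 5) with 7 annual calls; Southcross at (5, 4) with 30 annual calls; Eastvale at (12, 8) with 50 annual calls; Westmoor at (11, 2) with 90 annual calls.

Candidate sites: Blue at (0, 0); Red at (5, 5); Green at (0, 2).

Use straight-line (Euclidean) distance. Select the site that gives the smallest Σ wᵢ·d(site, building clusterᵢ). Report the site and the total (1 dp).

Total weighted distance at each candidate:
  Blue (0, 0): total = 1955.1
  Red (5, 5): total = 1042.5
  Green (0, 2): total = 1844.5
Minimum is at Red with total 1042.5 mi.

Red, total 1042.5 mi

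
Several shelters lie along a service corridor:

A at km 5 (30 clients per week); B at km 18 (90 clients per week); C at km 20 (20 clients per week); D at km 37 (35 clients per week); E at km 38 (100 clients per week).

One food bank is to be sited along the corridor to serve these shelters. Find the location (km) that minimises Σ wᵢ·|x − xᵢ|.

For a sum of weighted absolute distances on a line, the optimum is the weighted median (not the mean). Total weight W = 275; half-weight = 137.5.
Sort by position and accumulate weight:
  km 5 (A, w=30) → cum 30
  km 18 (B, w=90) → cum 120
  km 20 (C, w=20) → cum 140  ≥ 137.5 → median here
  km 37 (D, w=35) → cum 175
  km 38 (E, w=100) → cum 275
Optimal location: km 20.

x = 20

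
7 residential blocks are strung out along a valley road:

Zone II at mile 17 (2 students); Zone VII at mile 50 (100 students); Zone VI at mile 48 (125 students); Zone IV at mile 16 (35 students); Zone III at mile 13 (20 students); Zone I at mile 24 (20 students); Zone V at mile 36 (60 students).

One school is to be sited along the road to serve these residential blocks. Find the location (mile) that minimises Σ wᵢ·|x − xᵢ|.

x = 48

For a sum of weighted absolute distances on a line, the optimum is the weighted median (not the mean). Total weight W = 362; half-weight = 181.
Sort by position and accumulate weight:
  mile 13 (Zone III, w=20) → cum 20
  mile 16 (Zone IV, w=35) → cum 55
  mile 17 (Zone II, w=2) → cum 57
  mile 24 (Zone I, w=20) → cum 77
  mile 36 (Zone V, w=60) → cum 137
  mile 48 (Zone VI, w=125) → cum 262  ≥ 181 → median here
  mile 50 (Zone VII, w=100) → cum 362
Optimal location: mile 48.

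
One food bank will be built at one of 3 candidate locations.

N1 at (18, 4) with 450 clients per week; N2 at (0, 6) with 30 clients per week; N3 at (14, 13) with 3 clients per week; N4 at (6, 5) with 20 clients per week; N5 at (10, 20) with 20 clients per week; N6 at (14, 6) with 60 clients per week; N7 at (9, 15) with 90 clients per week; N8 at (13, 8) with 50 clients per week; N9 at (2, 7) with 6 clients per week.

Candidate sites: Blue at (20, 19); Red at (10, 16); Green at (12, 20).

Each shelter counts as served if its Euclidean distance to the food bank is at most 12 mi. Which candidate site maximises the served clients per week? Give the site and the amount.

Coverage radius r = 12 mi; a point is covered iff (Δx)²+(Δy)² ≤ 12² = 144.
  Blue (20, 19): covers {N3, N5, N7} → 113
  Red (10, 16): covers {N3, N4, N5, N6, N7, N8} → 243
  Green (12, 20): covers {N3, N5, N7} → 113
Maximum coverage at Red: 243 clients per week.

Red, covering 243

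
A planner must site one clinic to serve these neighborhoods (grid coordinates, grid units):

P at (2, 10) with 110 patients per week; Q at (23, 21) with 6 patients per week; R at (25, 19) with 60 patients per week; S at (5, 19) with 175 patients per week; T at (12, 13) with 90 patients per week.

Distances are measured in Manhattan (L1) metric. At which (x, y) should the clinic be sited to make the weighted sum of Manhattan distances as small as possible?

Manhattan distance separates: Σwᵢ(|x−xᵢ|+|y−yᵢ|) = Σwᵢ|x−xᵢ| + Σwᵢ|y−yᵢ|, so x and y are optimised independently as 1-D weighted medians.
Total weight W = 441; half = 220.5.
x-coordinate, sorted with cumulative weight:
  x=2 (P, w=110) cum 110
  x=5 (S, w=175) cum 285  ← median
  x=12 (T, w=90) cum 375
  x=23 (Q, w=6) cum 381
  x=25 (R, w=60) cum 441
⇒ x* = 5
y-coordinate, sorted with cumulative weight:
  y=10 (P, w=110) cum 110
  y=13 (T, w=90) cum 200
  y=19 (R, w=60) cum 260  ← median
  y=19 (S, w=175) cum 435
  y=21 (Q, w=6) cum 441
⇒ y* = 19

(5, 19)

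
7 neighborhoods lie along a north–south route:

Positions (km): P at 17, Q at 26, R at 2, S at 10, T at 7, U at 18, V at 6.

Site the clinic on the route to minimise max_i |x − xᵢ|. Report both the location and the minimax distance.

location 14, max distance 12

The 1-center on a line is the midpoint of the two extreme points: leftmost at 2, rightmost at 26.
Optimal location = (2 + 26)/2 = 14; maximum distance = (26 − 2)/2 = 12.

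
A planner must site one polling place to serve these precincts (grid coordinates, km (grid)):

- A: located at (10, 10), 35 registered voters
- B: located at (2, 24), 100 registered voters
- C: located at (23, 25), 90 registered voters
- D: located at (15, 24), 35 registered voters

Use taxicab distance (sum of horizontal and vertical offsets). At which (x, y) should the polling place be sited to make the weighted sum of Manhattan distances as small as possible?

(10, 24)

Manhattan distance separates: Σwᵢ(|x−xᵢ|+|y−yᵢ|) = Σwᵢ|x−xᵢ| + Σwᵢ|y−yᵢ|, so x and y are optimised independently as 1-D weighted medians.
Total weight W = 260; half = 130.
x-coordinate, sorted with cumulative weight:
  x=2 (B, w=100) cum 100
  x=10 (A, w=35) cum 135  ← median
  x=15 (D, w=35) cum 170
  x=23 (C, w=90) cum 260
⇒ x* = 10
y-coordinate, sorted with cumulative weight:
  y=10 (A, w=35) cum 35
  y=24 (B, w=100) cum 135  ← median
  y=24 (D, w=35) cum 170
  y=25 (C, w=90) cum 260
⇒ y* = 24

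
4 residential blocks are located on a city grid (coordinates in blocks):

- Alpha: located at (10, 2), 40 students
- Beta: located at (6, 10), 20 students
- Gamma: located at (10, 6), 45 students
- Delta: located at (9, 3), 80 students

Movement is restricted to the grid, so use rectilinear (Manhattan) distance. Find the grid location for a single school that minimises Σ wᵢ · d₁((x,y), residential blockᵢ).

Manhattan distance separates: Σwᵢ(|x−xᵢ|+|y−yᵢ|) = Σwᵢ|x−xᵢ| + Σwᵢ|y−yᵢ|, so x and y are optimised independently as 1-D weighted medians.
Total weight W = 185; half = 92.5.
x-coordinate, sorted with cumulative weight:
  x=6 (Beta, w=20) cum 20
  x=9 (Delta, w=80) cum 100  ← median
  x=10 (Alpha, w=40) cum 140
  x=10 (Gamma, w=45) cum 185
⇒ x* = 9
y-coordinate, sorted with cumulative weight:
  y=2 (Alpha, w=40) cum 40
  y=3 (Delta, w=80) cum 120  ← median
  y=6 (Gamma, w=45) cum 165
  y=10 (Beta, w=20) cum 185
⇒ y* = 3

(9, 3)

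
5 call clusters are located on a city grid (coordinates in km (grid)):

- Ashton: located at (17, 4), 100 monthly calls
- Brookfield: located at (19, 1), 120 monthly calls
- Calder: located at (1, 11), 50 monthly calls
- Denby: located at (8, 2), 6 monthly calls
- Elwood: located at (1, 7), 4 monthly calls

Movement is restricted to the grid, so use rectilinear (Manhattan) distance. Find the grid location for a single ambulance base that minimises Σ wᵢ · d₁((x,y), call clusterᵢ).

(17, 4)

Manhattan distance separates: Σwᵢ(|x−xᵢ|+|y−yᵢ|) = Σwᵢ|x−xᵢ| + Σwᵢ|y−yᵢ|, so x and y are optimised independently as 1-D weighted medians.
Total weight W = 280; half = 140.
x-coordinate, sorted with cumulative weight:
  x=1 (Calder, w=50) cum 50
  x=1 (Elwood, w=4) cum 54
  x=8 (Denby, w=6) cum 60
  x=17 (Ashton, w=100) cum 160  ← median
  x=19 (Brookfield, w=120) cum 280
⇒ x* = 17
y-coordinate, sorted with cumulative weight:
  y=1 (Brookfield, w=120) cum 120
  y=2 (Denby, w=6) cum 126
  y=4 (Ashton, w=100) cum 226  ← median
  y=7 (Elwood, w=4) cum 230
  y=11 (Calder, w=50) cum 280
⇒ y* = 4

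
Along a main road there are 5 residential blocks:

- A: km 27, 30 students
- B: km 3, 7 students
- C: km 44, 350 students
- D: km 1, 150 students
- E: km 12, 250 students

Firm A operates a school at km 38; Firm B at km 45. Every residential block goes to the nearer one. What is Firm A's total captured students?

437

The indifferent point is the midpoint (38+45)/2 = 41.5; residential blocks left of it (closer to Firm A at 38) go to Firm A, those right go to Firm B.
  D at 1 (w=150) → Firm A
  B at 3 (w=7) → Firm A
  E at 12 (w=250) → Firm A
  A at 27 (w=30) → Firm A
  C at 44 (w=350) → Firm B
Firm A captures 437; Firm B captures 350.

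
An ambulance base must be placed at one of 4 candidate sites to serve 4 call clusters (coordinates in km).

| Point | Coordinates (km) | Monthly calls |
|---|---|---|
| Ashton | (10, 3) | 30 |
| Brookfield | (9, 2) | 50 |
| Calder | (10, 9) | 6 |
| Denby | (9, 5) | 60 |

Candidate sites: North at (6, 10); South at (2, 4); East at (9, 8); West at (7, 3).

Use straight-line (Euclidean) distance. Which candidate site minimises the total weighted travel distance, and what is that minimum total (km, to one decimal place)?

West, total 411.8 km

Total weighted distance at each candidate:
  North (6, 10): total = 1043.7
  South (2, 4): total = 1086.7
  East (9, 8): total = 641.5
  West (7, 3): total = 411.8
Minimum is at West with total 411.8 km.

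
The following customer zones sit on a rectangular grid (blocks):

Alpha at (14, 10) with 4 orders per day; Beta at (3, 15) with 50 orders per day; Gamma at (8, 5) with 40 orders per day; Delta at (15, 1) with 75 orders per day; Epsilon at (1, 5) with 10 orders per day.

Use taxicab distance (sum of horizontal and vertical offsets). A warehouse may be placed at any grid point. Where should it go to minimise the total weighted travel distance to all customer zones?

(8, 5)

Manhattan distance separates: Σwᵢ(|x−xᵢ|+|y−yᵢ|) = Σwᵢ|x−xᵢ| + Σwᵢ|y−yᵢ|, so x and y are optimised independently as 1-D weighted medians.
Total weight W = 179; half = 89.5.
x-coordinate, sorted with cumulative weight:
  x=1 (Epsilon, w=10) cum 10
  x=3 (Beta, w=50) cum 60
  x=8 (Gamma, w=40) cum 100  ← median
  x=14 (Alpha, w=4) cum 104
  x=15 (Delta, w=75) cum 179
⇒ x* = 8
y-coordinate, sorted with cumulative weight:
  y=1 (Delta, w=75) cum 75
  y=5 (Gamma, w=40) cum 115  ← median
  y=5 (Epsilon, w=10) cum 125
  y=10 (Alpha, w=4) cum 129
  y=15 (Beta, w=50) cum 179
⇒ y* = 5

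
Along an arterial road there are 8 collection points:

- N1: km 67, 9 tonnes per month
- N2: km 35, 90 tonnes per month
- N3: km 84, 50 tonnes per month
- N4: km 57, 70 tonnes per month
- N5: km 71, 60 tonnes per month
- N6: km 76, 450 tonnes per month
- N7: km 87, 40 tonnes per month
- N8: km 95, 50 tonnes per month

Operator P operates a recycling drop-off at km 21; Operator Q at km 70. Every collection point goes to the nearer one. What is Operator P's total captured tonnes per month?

90

The indifferent point is the midpoint (21+70)/2 = 45.5; collection points left of it (closer to Operator P at 21) go to Operator P, those right go to Operator Q.
  N2 at 35 (w=90) → Operator P
  N4 at 57 (w=70) → Operator Q
  N1 at 67 (w=9) → Operator Q
  N5 at 71 (w=60) → Operator Q
  N6 at 76 (w=450) → Operator Q
  N3 at 84 (w=50) → Operator Q
  N7 at 87 (w=40) → Operator Q
  N8 at 95 (w=50) → Operator Q
Operator P captures 90; Operator Q captures 729.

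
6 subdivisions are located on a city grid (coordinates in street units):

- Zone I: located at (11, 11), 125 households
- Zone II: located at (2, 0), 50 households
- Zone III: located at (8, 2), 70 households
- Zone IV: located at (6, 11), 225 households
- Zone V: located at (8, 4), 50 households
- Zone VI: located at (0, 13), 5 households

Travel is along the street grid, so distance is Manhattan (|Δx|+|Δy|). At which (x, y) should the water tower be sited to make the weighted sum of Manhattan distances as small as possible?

(6, 11)

Manhattan distance separates: Σwᵢ(|x−xᵢ|+|y−yᵢ|) = Σwᵢ|x−xᵢ| + Σwᵢ|y−yᵢ|, so x and y are optimised independently as 1-D weighted medians.
Total weight W = 525; half = 262.5.
x-coordinate, sorted with cumulative weight:
  x=0 (Zone VI, w=5) cum 5
  x=2 (Zone II, w=50) cum 55
  x=6 (Zone IV, w=225) cum 280  ← median
  x=8 (Zone III, w=70) cum 350
  x=8 (Zone V, w=50) cum 400
  x=11 (Zone I, w=125) cum 525
⇒ x* = 6
y-coordinate, sorted with cumulative weight:
  y=0 (Zone II, w=50) cum 50
  y=2 (Zone III, w=70) cum 120
  y=4 (Zone V, w=50) cum 170
  y=11 (Zone I, w=125) cum 295  ← median
  y=11 (Zone IV, w=225) cum 520
  y=13 (Zone VI, w=5) cum 525
⇒ y* = 11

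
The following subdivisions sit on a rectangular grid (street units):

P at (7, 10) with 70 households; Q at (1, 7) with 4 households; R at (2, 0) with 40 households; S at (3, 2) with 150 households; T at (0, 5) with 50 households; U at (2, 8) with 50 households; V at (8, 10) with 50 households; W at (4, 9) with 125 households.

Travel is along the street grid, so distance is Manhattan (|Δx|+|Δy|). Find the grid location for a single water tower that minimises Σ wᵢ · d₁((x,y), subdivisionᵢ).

Manhattan distance separates: Σwᵢ(|x−xᵢ|+|y−yᵢ|) = Σwᵢ|x−xᵢ| + Σwᵢ|y−yᵢ|, so x and y are optimised independently as 1-D weighted medians.
Total weight W = 539; half = 269.5.
x-coordinate, sorted with cumulative weight:
  x=0 (T, w=50) cum 50
  x=1 (Q, w=4) cum 54
  x=2 (R, w=40) cum 94
  x=2 (U, w=50) cum 144
  x=3 (S, w=150) cum 294  ← median
  x=4 (W, w=125) cum 419
  x=7 (P, w=70) cum 489
  x=8 (V, w=50) cum 539
⇒ x* = 3
y-coordinate, sorted with cumulative weight:
  y=0 (R, w=40) cum 40
  y=2 (S, w=150) cum 190
  y=5 (T, w=50) cum 240
  y=7 (Q, w=4) cum 244
  y=8 (U, w=50) cum 294  ← median
  y=9 (W, w=125) cum 419
  y=10 (P, w=70) cum 489
  y=10 (V, w=50) cum 539
⇒ y* = 8

(3, 8)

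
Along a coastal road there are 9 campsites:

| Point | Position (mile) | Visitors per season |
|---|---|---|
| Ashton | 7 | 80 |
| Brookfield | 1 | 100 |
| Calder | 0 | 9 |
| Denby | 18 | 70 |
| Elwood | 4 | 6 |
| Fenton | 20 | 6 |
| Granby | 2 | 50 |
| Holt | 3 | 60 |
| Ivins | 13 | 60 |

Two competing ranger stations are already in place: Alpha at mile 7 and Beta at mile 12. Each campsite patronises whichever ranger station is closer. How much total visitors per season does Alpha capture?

305

The indifferent point is the midpoint (7+12)/2 = 9.5; campsites left of it (closer to Alpha at 7) go to Alpha, those right go to Beta.
  Calder at 0 (w=9) → Alpha
  Brookfield at 1 (w=100) → Alpha
  Granby at 2 (w=50) → Alpha
  Holt at 3 (w=60) → Alpha
  Elwood at 4 (w=6) → Alpha
  Ashton at 7 (w=80) → Alpha
  Ivins at 13 (w=60) → Beta
  Denby at 18 (w=70) → Beta
  Fenton at 20 (w=6) → Beta
Alpha captures 305; Beta captures 136.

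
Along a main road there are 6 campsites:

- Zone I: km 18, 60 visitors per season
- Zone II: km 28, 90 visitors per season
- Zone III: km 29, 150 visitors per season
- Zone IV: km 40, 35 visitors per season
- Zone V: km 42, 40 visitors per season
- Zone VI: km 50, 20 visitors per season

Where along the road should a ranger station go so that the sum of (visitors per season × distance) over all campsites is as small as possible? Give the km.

For a sum of weighted absolute distances on a line, the optimum is the weighted median (not the mean). Total weight W = 395; half-weight = 197.5.
Sort by position and accumulate weight:
  km 18 (Zone I, w=60) → cum 60
  km 28 (Zone II, w=90) → cum 150
  km 29 (Zone III, w=150) → cum 300  ≥ 197.5 → median here
  km 40 (Zone IV, w=35) → cum 335
  km 42 (Zone V, w=40) → cum 375
  km 50 (Zone VI, w=20) → cum 395
Optimal location: km 29.

x = 29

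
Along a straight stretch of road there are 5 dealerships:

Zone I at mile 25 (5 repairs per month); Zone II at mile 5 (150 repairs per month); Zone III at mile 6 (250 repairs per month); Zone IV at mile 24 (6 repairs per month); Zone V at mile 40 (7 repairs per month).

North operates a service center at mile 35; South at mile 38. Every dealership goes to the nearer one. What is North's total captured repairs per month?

The indifferent point is the midpoint (35+38)/2 = 36.5; dealerships left of it (closer to North at 35) go to North, those right go to South.
  Zone II at 5 (w=150) → North
  Zone III at 6 (w=250) → North
  Zone IV at 24 (w=6) → North
  Zone I at 25 (w=5) → North
  Zone V at 40 (w=7) → South
North captures 411; South captures 7.

411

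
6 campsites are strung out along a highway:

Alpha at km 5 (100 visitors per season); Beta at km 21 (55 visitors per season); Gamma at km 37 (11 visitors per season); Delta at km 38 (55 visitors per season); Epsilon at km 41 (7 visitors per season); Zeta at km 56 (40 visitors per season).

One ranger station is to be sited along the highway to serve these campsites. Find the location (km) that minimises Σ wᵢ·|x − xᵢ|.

For a sum of weighted absolute distances on a line, the optimum is the weighted median (not the mean). Total weight W = 268; half-weight = 134.
Sort by position and accumulate weight:
  km 5 (Alpha, w=100) → cum 100
  km 21 (Beta, w=55) → cum 155  ≥ 134 → median here
  km 37 (Gamma, w=11) → cum 166
  km 38 (Delta, w=55) → cum 221
  km 41 (Epsilon, w=7) → cum 228
  km 56 (Zeta, w=40) → cum 268
Optimal location: km 21.

x = 21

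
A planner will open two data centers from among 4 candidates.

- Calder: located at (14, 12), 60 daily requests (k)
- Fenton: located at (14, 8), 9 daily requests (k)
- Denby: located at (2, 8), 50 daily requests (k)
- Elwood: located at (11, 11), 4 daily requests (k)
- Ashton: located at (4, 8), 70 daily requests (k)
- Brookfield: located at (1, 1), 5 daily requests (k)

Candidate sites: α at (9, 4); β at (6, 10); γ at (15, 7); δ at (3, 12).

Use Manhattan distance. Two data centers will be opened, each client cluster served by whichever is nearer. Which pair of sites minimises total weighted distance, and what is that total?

Evaluate every pair (each demand assigned to the nearer of the two):
  {β, γ}: total = 1052
  {γ, δ}: total = 1075
  {β, δ}: total = 1309
  {α, β}: total = 1340
  {α, δ}: total = 1432
  {α, γ}: total = 1645
Best pair: {β, γ} with total 1052.

{β, γ}, total 1052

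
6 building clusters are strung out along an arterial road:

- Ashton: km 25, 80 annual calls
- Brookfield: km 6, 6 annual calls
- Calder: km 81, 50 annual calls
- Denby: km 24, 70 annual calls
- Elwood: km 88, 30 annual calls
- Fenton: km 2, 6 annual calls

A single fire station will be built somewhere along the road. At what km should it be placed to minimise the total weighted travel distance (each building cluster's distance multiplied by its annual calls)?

x = 25

For a sum of weighted absolute distances on a line, the optimum is the weighted median (not the mean). Total weight W = 242; half-weight = 121.
Sort by position and accumulate weight:
  km 2 (Fenton, w=6) → cum 6
  km 6 (Brookfield, w=6) → cum 12
  km 24 (Denby, w=70) → cum 82
  km 25 (Ashton, w=80) → cum 162  ≥ 121 → median here
  km 81 (Calder, w=50) → cum 212
  km 88 (Elwood, w=30) → cum 242
Optimal location: km 25.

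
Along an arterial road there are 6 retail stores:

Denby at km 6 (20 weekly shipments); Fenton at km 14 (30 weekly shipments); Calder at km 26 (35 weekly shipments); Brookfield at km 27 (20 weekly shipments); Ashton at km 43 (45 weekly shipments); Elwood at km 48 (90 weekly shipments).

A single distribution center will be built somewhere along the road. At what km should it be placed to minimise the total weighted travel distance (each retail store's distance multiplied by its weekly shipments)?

For a sum of weighted absolute distances on a line, the optimum is the weighted median (not the mean). Total weight W = 240; half-weight = 120.
Sort by position and accumulate weight:
  km 6 (Denby, w=20) → cum 20
  km 14 (Fenton, w=30) → cum 50
  km 26 (Calder, w=35) → cum 85
  km 27 (Brookfield, w=20) → cum 105
  km 43 (Ashton, w=45) → cum 150  ≥ 120 → median here
  km 48 (Elwood, w=90) → cum 240
Optimal location: km 43.

x = 43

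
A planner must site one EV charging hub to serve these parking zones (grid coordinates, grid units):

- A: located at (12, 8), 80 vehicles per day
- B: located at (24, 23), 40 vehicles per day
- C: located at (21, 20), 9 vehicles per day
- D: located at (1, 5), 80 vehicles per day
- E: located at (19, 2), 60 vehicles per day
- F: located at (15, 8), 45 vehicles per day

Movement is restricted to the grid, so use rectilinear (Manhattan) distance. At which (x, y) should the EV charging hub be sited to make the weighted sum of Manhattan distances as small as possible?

(12, 8)

Manhattan distance separates: Σwᵢ(|x−xᵢ|+|y−yᵢ|) = Σwᵢ|x−xᵢ| + Σwᵢ|y−yᵢ|, so x and y are optimised independently as 1-D weighted medians.
Total weight W = 314; half = 157.
x-coordinate, sorted with cumulative weight:
  x=1 (D, w=80) cum 80
  x=12 (A, w=80) cum 160  ← median
  x=15 (F, w=45) cum 205
  x=19 (E, w=60) cum 265
  x=21 (C, w=9) cum 274
  x=24 (B, w=40) cum 314
⇒ x* = 12
y-coordinate, sorted with cumulative weight:
  y=2 (E, w=60) cum 60
  y=5 (D, w=80) cum 140
  y=8 (A, w=80) cum 220  ← median
  y=8 (F, w=45) cum 265
  y=20 (C, w=9) cum 274
  y=23 (B, w=40) cum 314
⇒ y* = 8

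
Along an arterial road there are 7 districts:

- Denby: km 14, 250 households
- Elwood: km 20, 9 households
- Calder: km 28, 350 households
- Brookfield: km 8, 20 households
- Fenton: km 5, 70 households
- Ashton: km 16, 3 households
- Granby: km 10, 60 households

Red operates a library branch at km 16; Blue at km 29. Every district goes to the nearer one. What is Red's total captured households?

412

The indifferent point is the midpoint (16+29)/2 = 22.5; districts left of it (closer to Red at 16) go to Red, those right go to Blue.
  Fenton at 5 (w=70) → Red
  Brookfield at 8 (w=20) → Red
  Granby at 10 (w=60) → Red
  Denby at 14 (w=250) → Red
  Ashton at 16 (w=3) → Red
  Elwood at 20 (w=9) → Red
  Calder at 28 (w=350) → Blue
Red captures 412; Blue captures 350.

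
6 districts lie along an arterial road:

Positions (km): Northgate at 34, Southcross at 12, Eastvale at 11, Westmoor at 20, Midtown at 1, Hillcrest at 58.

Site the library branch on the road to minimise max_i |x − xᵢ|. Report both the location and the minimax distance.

location 29.5, max distance 28.5

The 1-center on a line is the midpoint of the two extreme points: leftmost at 1, rightmost at 58.
Optimal location = (1 + 58)/2 = 29.5; maximum distance = (58 − 1)/2 = 28.5.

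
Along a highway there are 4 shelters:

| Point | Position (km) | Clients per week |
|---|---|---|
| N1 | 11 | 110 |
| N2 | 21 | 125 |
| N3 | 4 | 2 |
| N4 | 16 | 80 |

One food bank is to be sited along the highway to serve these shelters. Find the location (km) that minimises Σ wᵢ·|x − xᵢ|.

For a sum of weighted absolute distances on a line, the optimum is the weighted median (not the mean). Total weight W = 317; half-weight = 158.5.
Sort by position and accumulate weight:
  km 4 (N3, w=2) → cum 2
  km 11 (N1, w=110) → cum 112
  km 16 (N4, w=80) → cum 192  ≥ 158.5 → median here
  km 21 (N2, w=125) → cum 317
Optimal location: km 16.

x = 16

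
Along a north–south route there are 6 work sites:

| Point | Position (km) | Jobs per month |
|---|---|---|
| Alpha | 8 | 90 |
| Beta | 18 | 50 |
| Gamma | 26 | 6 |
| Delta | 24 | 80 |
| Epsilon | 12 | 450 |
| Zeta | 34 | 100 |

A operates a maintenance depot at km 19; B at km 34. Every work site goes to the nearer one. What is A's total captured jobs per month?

The indifferent point is the midpoint (19+34)/2 = 26.5; work sites left of it (closer to A at 19) go to A, those right go to B.
  Alpha at 8 (w=90) → A
  Epsilon at 12 (w=450) → A
  Beta at 18 (w=50) → A
  Delta at 24 (w=80) → A
  Gamma at 26 (w=6) → A
  Zeta at 34 (w=100) → B
A captures 676; B captures 100.

676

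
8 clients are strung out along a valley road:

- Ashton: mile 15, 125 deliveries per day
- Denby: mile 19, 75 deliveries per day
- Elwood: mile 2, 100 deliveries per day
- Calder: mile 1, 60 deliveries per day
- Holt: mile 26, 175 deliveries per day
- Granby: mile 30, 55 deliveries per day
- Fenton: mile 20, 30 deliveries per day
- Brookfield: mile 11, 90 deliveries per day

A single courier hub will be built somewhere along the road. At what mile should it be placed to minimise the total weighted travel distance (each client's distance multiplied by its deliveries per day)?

For a sum of weighted absolute distances on a line, the optimum is the weighted median (not the mean). Total weight W = 710; half-weight = 355.
Sort by position and accumulate weight:
  mile 1 (Calder, w=60) → cum 60
  mile 2 (Elwood, w=100) → cum 160
  mile 11 (Brookfield, w=90) → cum 250
  mile 15 (Ashton, w=125) → cum 375  ≥ 355 → median here
  mile 19 (Denby, w=75) → cum 450
  mile 20 (Fenton, w=30) → cum 480
  mile 26 (Holt, w=175) → cum 655
  mile 30 (Granby, w=55) → cum 710
Optimal location: mile 15.

x = 15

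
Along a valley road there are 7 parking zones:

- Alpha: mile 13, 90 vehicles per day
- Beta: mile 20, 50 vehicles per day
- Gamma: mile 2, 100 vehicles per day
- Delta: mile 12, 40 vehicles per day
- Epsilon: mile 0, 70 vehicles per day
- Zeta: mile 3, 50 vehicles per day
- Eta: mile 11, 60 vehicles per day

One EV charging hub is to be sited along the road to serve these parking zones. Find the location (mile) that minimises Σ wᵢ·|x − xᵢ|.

x = 11

For a sum of weighted absolute distances on a line, the optimum is the weighted median (not the mean). Total weight W = 460; half-weight = 230.
Sort by position and accumulate weight:
  mile 0 (Epsilon, w=70) → cum 70
  mile 2 (Gamma, w=100) → cum 170
  mile 3 (Zeta, w=50) → cum 220
  mile 11 (Eta, w=60) → cum 280  ≥ 230 → median here
  mile 12 (Delta, w=40) → cum 320
  mile 13 (Alpha, w=90) → cum 410
  mile 20 (Beta, w=50) → cum 460
Optimal location: mile 11.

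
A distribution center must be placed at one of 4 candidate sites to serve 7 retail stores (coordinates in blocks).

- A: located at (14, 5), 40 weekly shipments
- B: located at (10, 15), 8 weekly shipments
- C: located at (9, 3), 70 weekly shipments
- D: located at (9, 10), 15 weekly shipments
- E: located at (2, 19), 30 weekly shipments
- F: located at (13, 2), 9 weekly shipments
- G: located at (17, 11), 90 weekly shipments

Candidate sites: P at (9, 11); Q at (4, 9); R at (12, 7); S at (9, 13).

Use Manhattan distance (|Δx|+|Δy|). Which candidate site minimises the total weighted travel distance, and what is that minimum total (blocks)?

Total weighted distance at each candidate:
  P (9, 11): total = 2342
  Q (4, 9): total = 3370
  R (12, 7): total = 2344
  S (9, 13): total = 2714
Minimum is at P with total 2342 blocks.

P, total 2342 blocks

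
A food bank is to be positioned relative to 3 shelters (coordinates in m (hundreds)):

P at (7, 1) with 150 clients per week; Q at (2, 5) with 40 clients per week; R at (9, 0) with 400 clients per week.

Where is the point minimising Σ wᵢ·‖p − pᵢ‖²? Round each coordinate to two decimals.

The minimiser of Σwᵢ‖p−pᵢ‖² is the weighted centroid p* = (Σwᵢpᵢ)/(Σwᵢ).
Σwᵢ = 590.
Σwᵢxᵢ = 150·7 + 40·2 + 400·9 = 4730.
Σwᵢyᵢ = 150·1 + 40·5 + 400·0 = 350.
x* = 4730/590 = 8.02, y* = 350/590 = 0.59.

(8.02, 0.59)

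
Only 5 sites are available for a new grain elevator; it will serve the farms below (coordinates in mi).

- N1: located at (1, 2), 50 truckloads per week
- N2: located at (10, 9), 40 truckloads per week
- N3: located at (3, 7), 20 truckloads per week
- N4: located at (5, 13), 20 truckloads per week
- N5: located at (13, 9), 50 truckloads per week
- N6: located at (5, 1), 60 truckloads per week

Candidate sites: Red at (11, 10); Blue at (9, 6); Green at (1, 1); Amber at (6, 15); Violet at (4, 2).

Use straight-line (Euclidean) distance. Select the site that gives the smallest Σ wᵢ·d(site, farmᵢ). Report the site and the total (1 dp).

Blue, total 1490.8 mi

Total weighted distance at each candidate:
  Red (11, 10): total = 1762.7
  Blue (9, 6): total = 1490.8
  Green (1, 1): total = 1872.2
  Amber (6, 15): total = 2503.6
  Violet (4, 2): total = 1496.6
Minimum is at Blue with total 1490.8 mi.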